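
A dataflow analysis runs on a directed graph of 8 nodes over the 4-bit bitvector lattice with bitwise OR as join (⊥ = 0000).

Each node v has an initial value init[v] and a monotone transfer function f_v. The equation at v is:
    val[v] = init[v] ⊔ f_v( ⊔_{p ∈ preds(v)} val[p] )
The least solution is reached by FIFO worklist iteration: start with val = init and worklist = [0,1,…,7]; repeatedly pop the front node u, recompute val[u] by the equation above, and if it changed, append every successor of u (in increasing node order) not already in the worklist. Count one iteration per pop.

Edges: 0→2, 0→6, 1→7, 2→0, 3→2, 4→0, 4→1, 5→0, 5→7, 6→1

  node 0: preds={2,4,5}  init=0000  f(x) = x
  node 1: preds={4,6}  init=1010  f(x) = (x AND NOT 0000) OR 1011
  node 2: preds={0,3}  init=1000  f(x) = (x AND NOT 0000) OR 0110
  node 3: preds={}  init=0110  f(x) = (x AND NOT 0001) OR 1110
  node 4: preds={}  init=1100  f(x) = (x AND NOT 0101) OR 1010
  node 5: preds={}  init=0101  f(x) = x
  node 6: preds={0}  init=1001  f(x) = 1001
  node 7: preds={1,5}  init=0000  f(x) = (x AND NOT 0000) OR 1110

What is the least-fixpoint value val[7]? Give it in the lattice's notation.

1111

Iteration log — 12 steps:
  step 1. node 0  ⊔preds=1101  new=1101  old=0000  +wl: 
  step 2. node 1  ⊔preds=1101  new=1111  old=1010  +wl: 
  step 3. node 2  ⊔preds=1111  new=1111  old=1000  +wl: 0
  step 4. node 3  ⊔preds=0000  new=1110  old=0110  +wl: 2
  step 5. node 4  ⊔preds=0000  new=1110  old=1100  +wl: 1
  step 6. node 5  ⊔preds=0000  new=0101  stable
  step 7. node 6  ⊔preds=1101  new=1001  stable
  step 8. node 7  ⊔preds=1111  new=1111  old=0000  +wl: 
  step 9. node 0  ⊔preds=1111  new=1111  old=1101  +wl: 6
  step 10. node 2  ⊔preds=1111  new=1111  stable
  step 11. node 1  ⊔preds=1111  new=1111  stable
  step 12. node 6  ⊔preds=1111  new=1001  stable

Least fixpoint reached:
  node 0: 1111
  node 1: 1111
  node 2: 1111
  node 3: 1110
  node 4: 1110
  node 5: 0101
  node 6: 1001
  node 7: 1111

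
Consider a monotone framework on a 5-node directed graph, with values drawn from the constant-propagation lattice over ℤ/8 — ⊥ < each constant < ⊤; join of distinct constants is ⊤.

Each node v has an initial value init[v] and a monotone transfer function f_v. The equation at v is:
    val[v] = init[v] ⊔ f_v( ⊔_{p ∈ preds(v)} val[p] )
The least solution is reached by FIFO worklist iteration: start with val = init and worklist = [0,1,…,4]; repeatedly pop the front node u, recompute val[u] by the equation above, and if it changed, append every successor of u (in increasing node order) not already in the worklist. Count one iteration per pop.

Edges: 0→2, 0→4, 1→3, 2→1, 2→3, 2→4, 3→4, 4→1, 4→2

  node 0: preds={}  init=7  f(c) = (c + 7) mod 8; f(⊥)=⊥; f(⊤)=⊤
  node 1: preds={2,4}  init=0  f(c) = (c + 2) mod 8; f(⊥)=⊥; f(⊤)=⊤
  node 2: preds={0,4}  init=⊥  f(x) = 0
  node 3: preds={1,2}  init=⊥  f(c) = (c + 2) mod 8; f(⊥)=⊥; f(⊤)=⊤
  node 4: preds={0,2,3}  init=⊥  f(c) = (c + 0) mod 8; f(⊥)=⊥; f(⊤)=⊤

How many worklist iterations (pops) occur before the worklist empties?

9

Trace (9 dequeues):
  [1] u=0 | in ⊥ | out 7 | ==
  [2] u=1 | in ⊥ | out 0 | ==
  [3] u=2 | in 7 | out 0 | prev ⊥ | push {1}
  [4] u=3 | in 0 | out 2 | prev ⊥ | push {}
  [5] u=4 | in ⊤ | out ⊤ | prev ⊥ | push {2}
  [6] u=1 | in ⊤ | out ⊤ | prev 0 | push {3}
  [7] u=2 | in ⊤ | out 0 | ==
  [8] u=3 | in ⊤ | out ⊤ | prev 2 | push {4}
  [9] u=4 | in ⊤ | out ⊤ | ==

Converged values:
  [0] 7
  [1] ⊤
  [2] 0
  [3] ⊤
  [4] ⊤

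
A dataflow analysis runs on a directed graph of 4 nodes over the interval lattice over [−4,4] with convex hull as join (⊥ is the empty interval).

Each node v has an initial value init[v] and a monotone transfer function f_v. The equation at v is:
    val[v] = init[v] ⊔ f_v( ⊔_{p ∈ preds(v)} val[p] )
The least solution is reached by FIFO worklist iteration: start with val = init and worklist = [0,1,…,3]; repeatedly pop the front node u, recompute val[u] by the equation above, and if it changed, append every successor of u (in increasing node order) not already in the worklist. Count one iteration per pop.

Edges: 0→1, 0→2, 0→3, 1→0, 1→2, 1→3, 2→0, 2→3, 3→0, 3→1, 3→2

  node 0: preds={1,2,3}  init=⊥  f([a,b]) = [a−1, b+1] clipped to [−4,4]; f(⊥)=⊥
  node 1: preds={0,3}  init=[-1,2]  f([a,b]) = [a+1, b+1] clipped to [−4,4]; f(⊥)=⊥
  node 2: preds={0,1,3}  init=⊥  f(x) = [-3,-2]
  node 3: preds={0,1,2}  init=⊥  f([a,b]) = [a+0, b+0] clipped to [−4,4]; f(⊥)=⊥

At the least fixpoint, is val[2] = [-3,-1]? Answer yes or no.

no

Iteration log — 11 steps:
  step 1. node 0  ⊔preds=[-1,2]  new=[-2,3]  old=⊥  +wl: 
  step 2. node 1  ⊔preds=[-2,3]  new=[-1,4]  old=[-1,2]  +wl: 0
  step 3. node 2  ⊔preds=[-2,4]  new=[-3,-2]  old=⊥  +wl: 
  step 4. node 3  ⊔preds=[-3,4]  new=[-3,4]  old=⊥  +wl: 1,2
  step 5. node 0  ⊔preds=[-3,4]  new=[-4,4]  old=[-2,3]  +wl: 3
  step 6. node 1  ⊔preds=[-4,4]  new=[-3,4]  old=[-1,4]  +wl: 0
  step 7. node 2  ⊔preds=[-4,4]  new=[-3,-2]  stable
  step 8. node 3  ⊔preds=[-4,4]  new=[-4,4]  old=[-3,4]  +wl: 1,2
  step 9. node 0  ⊔preds=[-4,4]  new=[-4,4]  stable
  step 10. node 1  ⊔preds=[-4,4]  new=[-3,4]  stable
  step 11. node 2  ⊔preds=[-4,4]  new=[-3,-2]  stable

Least fixpoint reached:
  node 0: [-4,4]
  node 1: [-3,4]
  node 2: [-3,-2]
  node 3: [-4,4]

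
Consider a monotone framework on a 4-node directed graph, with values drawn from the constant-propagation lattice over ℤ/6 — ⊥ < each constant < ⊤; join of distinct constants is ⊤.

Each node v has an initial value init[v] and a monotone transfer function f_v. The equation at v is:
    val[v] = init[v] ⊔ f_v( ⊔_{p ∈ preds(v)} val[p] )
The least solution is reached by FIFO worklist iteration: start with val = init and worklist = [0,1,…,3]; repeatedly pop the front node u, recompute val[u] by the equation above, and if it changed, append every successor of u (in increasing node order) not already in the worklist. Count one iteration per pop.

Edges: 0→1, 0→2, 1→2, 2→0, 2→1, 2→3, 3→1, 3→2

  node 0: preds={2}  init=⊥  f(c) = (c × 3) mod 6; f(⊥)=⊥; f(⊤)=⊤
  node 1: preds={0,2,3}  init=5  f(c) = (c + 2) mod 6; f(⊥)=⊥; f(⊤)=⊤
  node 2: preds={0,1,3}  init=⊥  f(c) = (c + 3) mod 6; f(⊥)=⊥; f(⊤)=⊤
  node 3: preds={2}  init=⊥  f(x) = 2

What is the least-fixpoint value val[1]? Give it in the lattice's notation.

⊤

Trace (11 dequeues):
  [1] u=0 | in ⊥ | out ⊥ | ==
  [2] u=1 | in ⊥ | out 5 | ==
  [3] u=2 | in 5 | out 2 | prev ⊥ | push {0,1}
  [4] u=3 | in 2 | out 2 | prev ⊥ | push {2}
  [5] u=0 | in 2 | out 0 | prev ⊥ | push {}
  [6] u=1 | in ⊤ | out ⊤ | prev 5 | push {}
  [7] u=2 | in ⊤ | out ⊤ | prev 2 | push {0,1,3}
  [8] u=0 | in ⊤ | out ⊤ | prev 0 | push {2}
  [9] u=1 | in ⊤ | out ⊤ | ==
  [10] u=3 | in ⊤ | out 2 | ==
  [11] u=2 | in ⊤ | out ⊤ | ==

Converged values:
  [0] ⊤
  [1] ⊤
  [2] ⊤
  [3] 2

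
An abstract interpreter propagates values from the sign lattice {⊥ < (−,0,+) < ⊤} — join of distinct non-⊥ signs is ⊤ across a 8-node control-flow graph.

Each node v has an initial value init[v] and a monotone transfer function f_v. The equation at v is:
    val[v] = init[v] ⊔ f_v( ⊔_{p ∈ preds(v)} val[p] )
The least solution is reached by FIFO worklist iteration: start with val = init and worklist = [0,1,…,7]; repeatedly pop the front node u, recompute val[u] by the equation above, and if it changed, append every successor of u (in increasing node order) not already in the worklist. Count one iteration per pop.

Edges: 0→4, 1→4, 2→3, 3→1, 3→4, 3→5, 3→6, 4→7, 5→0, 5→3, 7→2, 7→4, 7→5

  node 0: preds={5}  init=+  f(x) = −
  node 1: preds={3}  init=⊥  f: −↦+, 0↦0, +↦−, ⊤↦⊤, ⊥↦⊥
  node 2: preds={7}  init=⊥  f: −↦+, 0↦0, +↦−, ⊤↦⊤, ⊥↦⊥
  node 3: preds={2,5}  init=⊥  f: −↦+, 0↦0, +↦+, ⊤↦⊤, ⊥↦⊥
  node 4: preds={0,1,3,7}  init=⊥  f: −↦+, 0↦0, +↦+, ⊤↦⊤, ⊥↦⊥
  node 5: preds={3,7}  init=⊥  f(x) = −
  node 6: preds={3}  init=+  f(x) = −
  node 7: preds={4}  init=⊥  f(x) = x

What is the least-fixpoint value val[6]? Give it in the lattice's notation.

⊤

Worklist (21 pops):
  #1 pop 0: in=⊥ → ⊤ (was +); enqueue []
  #2 pop 1: in=⊥ → ⊥ (no change)
  #3 pop 2: in=⊥ → ⊥ (no change)
  #4 pop 3: in=⊥ → ⊥ (no change)
  #5 pop 4: in=⊤ → ⊤ (was ⊥); enqueue []
  #6 pop 5: in=⊥ → − (was ⊥); enqueue [0,3]
  #7 pop 6: in=⊥ → ⊤ (was +); enqueue []
  #8 pop 7: in=⊤ → ⊤ (was ⊥); enqueue [2,4,5]
  #9 pop 0: in=− → ⊤ (no change)
  #10 pop 3: in=− → + (was ⊥); enqueue [1,6]
  #11 pop 2: in=⊤ → ⊤ (was ⊥); enqueue [3]
  #12 pop 4: in=⊤ → ⊤ (no change)
  #13 pop 5: in=⊤ → − (no change)
  #14 pop 1: in=+ → − (was ⊥); enqueue [4]
  #15 pop 6: in=+ → ⊤ (no change)
  #16 pop 3: in=⊤ → ⊤ (was +); enqueue [1,5,6]
  #17 pop 4: in=⊤ → ⊤ (no change)
  #18 pop 1: in=⊤ → ⊤ (was −); enqueue [4]
  #19 pop 5: in=⊤ → − (no change)
  #20 pop 6: in=⊤ → ⊤ (no change)
  #21 pop 4: in=⊤ → ⊤ (no change)

Fixpoint:
  val[0] = ⊤
  val[1] = ⊤
  val[2] = ⊤
  val[3] = ⊤
  val[4] = ⊤
  val[5] = −
  val[6] = ⊤
  val[7] = ⊤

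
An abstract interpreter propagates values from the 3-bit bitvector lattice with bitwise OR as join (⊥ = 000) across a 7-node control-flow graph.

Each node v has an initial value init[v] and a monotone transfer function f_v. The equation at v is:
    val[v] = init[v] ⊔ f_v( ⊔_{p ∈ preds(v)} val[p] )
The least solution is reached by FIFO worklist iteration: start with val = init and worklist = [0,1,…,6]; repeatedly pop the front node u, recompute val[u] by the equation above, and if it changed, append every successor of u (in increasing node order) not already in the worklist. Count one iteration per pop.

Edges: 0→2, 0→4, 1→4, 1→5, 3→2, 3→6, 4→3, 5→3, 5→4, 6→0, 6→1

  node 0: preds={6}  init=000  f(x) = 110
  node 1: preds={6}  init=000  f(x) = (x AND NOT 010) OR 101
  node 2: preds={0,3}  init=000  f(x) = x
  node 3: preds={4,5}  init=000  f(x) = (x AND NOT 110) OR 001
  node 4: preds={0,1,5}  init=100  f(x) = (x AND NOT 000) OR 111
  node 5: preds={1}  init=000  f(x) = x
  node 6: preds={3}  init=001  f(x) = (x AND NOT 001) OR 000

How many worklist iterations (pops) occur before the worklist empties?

Iteration log — 10 steps:
  step 1. node 0  ⊔preds=001  new=110  old=000  +wl: 
  step 2. node 1  ⊔preds=001  new=101  old=000  +wl: 
  step 3. node 2  ⊔preds=110  new=110  old=000  +wl: 
  step 4. node 3  ⊔preds=100  new=001  old=000  +wl: 2
  step 5. node 4  ⊔preds=111  new=111  old=100  +wl: 3
  step 6. node 5  ⊔preds=101  new=101  old=000  +wl: 4
  step 7. node 6  ⊔preds=001  new=001  stable
  step 8. node 2  ⊔preds=111  new=111  old=110  +wl: 
  step 9. node 3  ⊔preds=111  new=001  stable
  step 10. node 4  ⊔preds=111  new=111  stable

Least fixpoint reached:
  node 0: 110
  node 1: 101
  node 2: 111
  node 3: 001
  node 4: 111
  node 5: 101
  node 6: 001

10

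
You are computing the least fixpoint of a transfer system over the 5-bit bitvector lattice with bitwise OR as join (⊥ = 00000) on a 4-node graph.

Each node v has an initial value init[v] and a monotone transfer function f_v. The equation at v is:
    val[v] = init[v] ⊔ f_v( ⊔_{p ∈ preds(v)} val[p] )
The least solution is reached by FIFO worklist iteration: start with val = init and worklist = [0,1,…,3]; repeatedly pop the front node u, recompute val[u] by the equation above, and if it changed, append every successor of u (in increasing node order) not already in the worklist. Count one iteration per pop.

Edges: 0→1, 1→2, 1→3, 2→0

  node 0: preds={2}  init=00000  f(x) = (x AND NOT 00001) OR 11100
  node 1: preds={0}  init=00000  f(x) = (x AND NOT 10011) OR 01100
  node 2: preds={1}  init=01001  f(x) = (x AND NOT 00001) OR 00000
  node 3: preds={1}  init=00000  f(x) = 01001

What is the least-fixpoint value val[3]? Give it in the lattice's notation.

Trace (5 dequeues):
  [1] u=0 | in 01001 | out 11100 | prev 00000 | push {}
  [2] u=1 | in 11100 | out 01100 | prev 00000 | push {}
  [3] u=2 | in 01100 | out 01101 | prev 01001 | push {0}
  [4] u=3 | in 01100 | out 01001 | prev 00000 | push {}
  [5] u=0 | in 01101 | out 11100 | ==

Converged values:
  [0] 11100
  [1] 01100
  [2] 01101
  [3] 01001

01001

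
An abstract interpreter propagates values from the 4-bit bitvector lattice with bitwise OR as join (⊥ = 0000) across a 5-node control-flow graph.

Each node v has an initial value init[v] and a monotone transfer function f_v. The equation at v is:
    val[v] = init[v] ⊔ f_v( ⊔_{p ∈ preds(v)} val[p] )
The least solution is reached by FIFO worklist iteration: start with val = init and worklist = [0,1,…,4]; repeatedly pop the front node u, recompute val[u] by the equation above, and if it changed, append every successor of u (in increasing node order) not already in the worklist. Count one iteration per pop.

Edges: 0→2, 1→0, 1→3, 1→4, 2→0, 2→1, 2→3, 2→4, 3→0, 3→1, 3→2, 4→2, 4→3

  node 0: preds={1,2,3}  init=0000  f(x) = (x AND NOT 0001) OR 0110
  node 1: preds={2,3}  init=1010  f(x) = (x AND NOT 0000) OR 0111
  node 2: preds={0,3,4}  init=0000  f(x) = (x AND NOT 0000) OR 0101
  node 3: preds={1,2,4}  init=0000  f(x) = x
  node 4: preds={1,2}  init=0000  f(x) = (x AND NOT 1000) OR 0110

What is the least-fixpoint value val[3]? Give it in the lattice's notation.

1111

Trace (9 dequeues):
  [1] u=0 | in 1010 | out 1110 | prev 0000 | push {}
  [2] u=1 | in 0000 | out 1111 | prev 1010 | push {0}
  [3] u=2 | in 1110 | out 1111 | prev 0000 | push {1}
  [4] u=3 | in 1111 | out 1111 | prev 0000 | push {2}
  [5] u=4 | in 1111 | out 0111 | prev 0000 | push {3}
  [6] u=0 | in 1111 | out 1110 | ==
  [7] u=1 | in 1111 | out 1111 | ==
  [8] u=2 | in 1111 | out 1111 | ==
  [9] u=3 | in 1111 | out 1111 | ==

Converged values:
  [0] 1110
  [1] 1111
  [2] 1111
  [3] 1111
  [4] 0111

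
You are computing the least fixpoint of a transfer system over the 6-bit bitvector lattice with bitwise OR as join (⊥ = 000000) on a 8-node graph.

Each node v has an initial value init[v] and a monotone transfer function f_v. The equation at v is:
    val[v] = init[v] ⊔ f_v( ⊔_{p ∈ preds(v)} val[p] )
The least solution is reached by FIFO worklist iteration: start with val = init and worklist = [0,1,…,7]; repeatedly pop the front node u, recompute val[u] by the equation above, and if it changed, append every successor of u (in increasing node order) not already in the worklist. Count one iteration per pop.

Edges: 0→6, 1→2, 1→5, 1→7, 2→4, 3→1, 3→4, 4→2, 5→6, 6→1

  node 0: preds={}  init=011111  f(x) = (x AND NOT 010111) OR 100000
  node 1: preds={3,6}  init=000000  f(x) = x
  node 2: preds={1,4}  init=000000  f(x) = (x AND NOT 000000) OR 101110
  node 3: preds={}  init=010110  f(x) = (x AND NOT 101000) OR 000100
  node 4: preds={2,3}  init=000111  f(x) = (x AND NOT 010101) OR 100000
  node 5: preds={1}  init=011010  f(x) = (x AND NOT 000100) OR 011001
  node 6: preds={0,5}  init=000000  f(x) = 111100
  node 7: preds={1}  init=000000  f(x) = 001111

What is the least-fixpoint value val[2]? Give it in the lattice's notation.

Iteration log — 14 steps:
  step 1. node 0  ⊔preds=000000  new=111111  old=011111  +wl: 
  step 2. node 1  ⊔preds=010110  new=010110  old=000000  +wl: 
  step 3. node 2  ⊔preds=010111  new=111111  old=000000  +wl: 
  step 4. node 3  ⊔preds=000000  new=010110  stable
  step 5. node 4  ⊔preds=111111  new=101111  old=000111  +wl: 2
  step 6. node 5  ⊔preds=010110  new=011011  old=011010  +wl: 
  step 7. node 6  ⊔preds=111111  new=111100  old=000000  +wl: 1
  step 8. node 7  ⊔preds=010110  new=001111  old=000000  +wl: 
  step 9. node 2  ⊔preds=111111  new=111111  stable
  step 10. node 1  ⊔preds=111110  new=111110  old=010110  +wl: 2,5,7
  step 11. node 2  ⊔preds=111111  new=111111  stable
  step 12. node 5  ⊔preds=111110  new=111011  old=011011  +wl: 6
  step 13. node 7  ⊔preds=111110  new=001111  stable
  step 14. node 6  ⊔preds=111111  new=111100  stable

Least fixpoint reached:
  node 0: 111111
  node 1: 111110
  node 2: 111111
  node 3: 010110
  node 4: 101111
  node 5: 111011
  node 6: 111100
  node 7: 001111

111111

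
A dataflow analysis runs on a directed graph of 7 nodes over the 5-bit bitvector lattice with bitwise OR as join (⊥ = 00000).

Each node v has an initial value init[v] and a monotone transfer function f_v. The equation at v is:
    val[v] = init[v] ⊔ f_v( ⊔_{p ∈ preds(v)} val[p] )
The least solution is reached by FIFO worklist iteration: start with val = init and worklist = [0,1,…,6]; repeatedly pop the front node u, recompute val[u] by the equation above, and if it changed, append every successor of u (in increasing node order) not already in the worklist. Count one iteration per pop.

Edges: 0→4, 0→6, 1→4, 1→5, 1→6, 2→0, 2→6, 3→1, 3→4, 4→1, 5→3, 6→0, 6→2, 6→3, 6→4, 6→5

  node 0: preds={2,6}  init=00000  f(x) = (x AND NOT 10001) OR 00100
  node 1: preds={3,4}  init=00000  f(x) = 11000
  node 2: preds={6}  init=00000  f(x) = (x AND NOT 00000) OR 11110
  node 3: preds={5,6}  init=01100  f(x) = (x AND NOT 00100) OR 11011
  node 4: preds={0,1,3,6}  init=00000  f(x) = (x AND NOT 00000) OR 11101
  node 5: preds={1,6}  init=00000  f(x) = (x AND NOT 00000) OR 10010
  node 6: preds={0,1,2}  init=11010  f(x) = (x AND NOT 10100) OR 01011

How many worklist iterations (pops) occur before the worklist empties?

16

Iteration log — 16 steps:
  step 1. node 0  ⊔preds=11010  new=01110  old=00000  +wl: 
  step 2. node 1  ⊔preds=01100  new=11000  old=00000  +wl: 
  step 3. node 2  ⊔preds=11010  new=11110  old=00000  +wl: 0
  step 4. node 3  ⊔preds=11010  new=11111  old=01100  +wl: 1
  step 5. node 4  ⊔preds=11111  new=11111  old=00000  +wl: 
  step 6. node 5  ⊔preds=11010  new=11010  old=00000  +wl: 3
  step 7. node 6  ⊔preds=11110  new=11011  old=11010  +wl: 2,4,5
  step 8. node 0  ⊔preds=11111  new=01110  stable
  step 9. node 1  ⊔preds=11111  new=11000  stable
  step 10. node 3  ⊔preds=11011  new=11111  stable
  step 11. node 2  ⊔preds=11011  new=11111  old=11110  +wl: 0,6
  step 12. node 4  ⊔preds=11111  new=11111  stable
  step 13. node 5  ⊔preds=11011  new=11011  old=11010  +wl: 3
  step 14. node 0  ⊔preds=11111  new=01110  stable
  step 15. node 6  ⊔preds=11111  new=11011  stable
  step 16. node 3  ⊔preds=11011  new=11111  stable

Least fixpoint reached:
  node 0: 01110
  node 1: 11000
  node 2: 11111
  node 3: 11111
  node 4: 11111
  node 5: 11011
  node 6: 11011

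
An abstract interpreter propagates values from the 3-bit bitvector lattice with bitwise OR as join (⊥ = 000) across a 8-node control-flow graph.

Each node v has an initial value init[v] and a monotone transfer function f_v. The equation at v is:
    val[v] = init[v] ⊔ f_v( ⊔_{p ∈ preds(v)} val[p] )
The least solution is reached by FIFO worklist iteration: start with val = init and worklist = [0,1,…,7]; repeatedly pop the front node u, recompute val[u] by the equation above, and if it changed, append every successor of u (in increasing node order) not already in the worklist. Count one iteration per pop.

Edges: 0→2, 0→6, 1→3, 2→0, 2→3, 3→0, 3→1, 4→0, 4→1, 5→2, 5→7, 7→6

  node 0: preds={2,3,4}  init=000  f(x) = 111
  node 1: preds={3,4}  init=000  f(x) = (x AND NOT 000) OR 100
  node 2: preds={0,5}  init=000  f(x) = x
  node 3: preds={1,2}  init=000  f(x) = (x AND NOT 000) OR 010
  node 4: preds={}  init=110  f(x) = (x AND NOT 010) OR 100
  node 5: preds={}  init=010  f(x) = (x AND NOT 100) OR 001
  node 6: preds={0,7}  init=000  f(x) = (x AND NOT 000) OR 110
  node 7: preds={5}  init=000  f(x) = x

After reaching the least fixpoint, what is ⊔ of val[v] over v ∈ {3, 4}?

111

Iteration log — 13 steps:
  step 1. node 0  ⊔preds=110  new=111  old=000  +wl: 
  step 2. node 1  ⊔preds=110  new=110  old=000  +wl: 
  step 3. node 2  ⊔preds=111  new=111  old=000  +wl: 0
  step 4. node 3  ⊔preds=111  new=111  old=000  +wl: 1
  step 5. node 4  ⊔preds=000  new=110  stable
  step 6. node 5  ⊔preds=000  new=011  old=010  +wl: 2
  step 7. node 6  ⊔preds=111  new=111  old=000  +wl: 
  step 8. node 7  ⊔preds=011  new=011  old=000  +wl: 6
  step 9. node 0  ⊔preds=111  new=111  stable
  step 10. node 1  ⊔preds=111  new=111  old=110  +wl: 3
  step 11. node 2  ⊔preds=111  new=111  stable
  step 12. node 6  ⊔preds=111  new=111  stable
  step 13. node 3  ⊔preds=111  new=111  stable

Least fixpoint reached:
  node 0: 111
  node 1: 111
  node 2: 111
  node 3: 111
  node 4: 110
  node 5: 011
  node 6: 111
  node 7: 011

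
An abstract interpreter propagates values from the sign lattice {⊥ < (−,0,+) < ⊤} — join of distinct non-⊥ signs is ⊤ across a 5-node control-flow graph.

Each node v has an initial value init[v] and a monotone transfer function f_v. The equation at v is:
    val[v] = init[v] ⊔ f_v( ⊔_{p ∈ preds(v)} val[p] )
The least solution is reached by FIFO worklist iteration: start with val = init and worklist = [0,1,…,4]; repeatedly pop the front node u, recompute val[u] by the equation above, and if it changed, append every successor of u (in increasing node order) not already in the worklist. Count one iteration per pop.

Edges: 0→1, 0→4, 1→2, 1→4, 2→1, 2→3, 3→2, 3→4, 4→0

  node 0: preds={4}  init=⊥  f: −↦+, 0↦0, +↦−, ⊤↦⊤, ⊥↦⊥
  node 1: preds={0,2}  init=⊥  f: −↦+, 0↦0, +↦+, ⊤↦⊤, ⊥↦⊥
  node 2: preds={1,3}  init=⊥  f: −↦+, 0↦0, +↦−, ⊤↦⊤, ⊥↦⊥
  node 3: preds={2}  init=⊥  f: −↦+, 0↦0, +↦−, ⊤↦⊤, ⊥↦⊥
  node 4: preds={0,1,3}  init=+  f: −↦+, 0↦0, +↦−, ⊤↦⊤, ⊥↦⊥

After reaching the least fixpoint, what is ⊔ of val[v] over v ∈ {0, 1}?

Iteration log — 15 steps:
  step 1. node 0  ⊔preds=+  new=−  old=⊥  +wl: 
  step 2. node 1  ⊔preds=−  new=+  old=⊥  +wl: 
  step 3. node 2  ⊔preds=+  new=−  old=⊥  +wl: 1
  step 4. node 3  ⊔preds=−  new=+  old=⊥  +wl: 2
  step 5. node 4  ⊔preds=⊤  new=⊤  old=+  +wl: 0
  step 6. node 1  ⊔preds=−  new=+  stable
  step 7. node 2  ⊔preds=+  new=−  stable
  step 8. node 0  ⊔preds=⊤  new=⊤  old=−  +wl: 1,4
  step 9. node 1  ⊔preds=⊤  new=⊤  old=+  +wl: 2
  step 10. node 4  ⊔preds=⊤  new=⊤  stable
  step 11. node 2  ⊔preds=⊤  new=⊤  old=−  +wl: 1,3
  step 12. node 1  ⊔preds=⊤  new=⊤  stable
  step 13. node 3  ⊔preds=⊤  new=⊤  old=+  +wl: 2,4
  step 14. node 2  ⊔preds=⊤  new=⊤  stable
  step 15. node 4  ⊔preds=⊤  new=⊤  stable

Least fixpoint reached:
  node 0: ⊤
  node 1: ⊤
  node 2: ⊤
  node 3: ⊤
  node 4: ⊤

⊤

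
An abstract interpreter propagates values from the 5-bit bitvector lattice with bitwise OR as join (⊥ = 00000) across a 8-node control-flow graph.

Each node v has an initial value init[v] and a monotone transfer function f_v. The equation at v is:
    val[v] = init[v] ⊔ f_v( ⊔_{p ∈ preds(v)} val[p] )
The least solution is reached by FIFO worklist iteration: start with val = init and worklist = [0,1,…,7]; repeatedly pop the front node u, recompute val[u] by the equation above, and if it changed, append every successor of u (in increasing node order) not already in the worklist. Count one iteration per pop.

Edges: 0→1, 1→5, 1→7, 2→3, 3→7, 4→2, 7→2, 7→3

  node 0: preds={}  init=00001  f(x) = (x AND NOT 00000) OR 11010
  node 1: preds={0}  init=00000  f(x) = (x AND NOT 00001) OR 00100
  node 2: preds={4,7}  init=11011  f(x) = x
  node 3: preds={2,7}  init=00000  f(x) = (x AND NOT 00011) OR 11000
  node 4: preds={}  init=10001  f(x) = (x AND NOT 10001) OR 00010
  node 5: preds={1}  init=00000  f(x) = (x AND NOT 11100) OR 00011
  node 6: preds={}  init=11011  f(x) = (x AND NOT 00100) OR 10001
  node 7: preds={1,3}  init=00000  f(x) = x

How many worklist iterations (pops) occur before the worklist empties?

Iteration log — 11 steps:
  step 1. node 0  ⊔preds=00000  new=11011  old=00001  +wl: 
  step 2. node 1  ⊔preds=11011  new=11110  old=00000  +wl: 
  step 3. node 2  ⊔preds=10001  new=11011  stable
  step 4. node 3  ⊔preds=11011  new=11000  old=00000  +wl: 
  step 5. node 4  ⊔preds=00000  new=10011  old=10001  +wl: 2
  step 6. node 5  ⊔preds=11110  new=00011  old=00000  +wl: 
  step 7. node 6  ⊔preds=00000  new=11011  stable
  step 8. node 7  ⊔preds=11110  new=11110  old=00000  +wl: 3
  step 9. node 2  ⊔preds=11111  new=11111  old=11011  +wl: 
  step 10. node 3  ⊔preds=11111  new=11100  old=11000  +wl: 7
  step 11. node 7  ⊔preds=11110  new=11110  stable

Least fixpoint reached:
  node 0: 11011
  node 1: 11110
  node 2: 11111
  node 3: 11100
  node 4: 10011
  node 5: 00011
  node 6: 11011
  node 7: 11110

11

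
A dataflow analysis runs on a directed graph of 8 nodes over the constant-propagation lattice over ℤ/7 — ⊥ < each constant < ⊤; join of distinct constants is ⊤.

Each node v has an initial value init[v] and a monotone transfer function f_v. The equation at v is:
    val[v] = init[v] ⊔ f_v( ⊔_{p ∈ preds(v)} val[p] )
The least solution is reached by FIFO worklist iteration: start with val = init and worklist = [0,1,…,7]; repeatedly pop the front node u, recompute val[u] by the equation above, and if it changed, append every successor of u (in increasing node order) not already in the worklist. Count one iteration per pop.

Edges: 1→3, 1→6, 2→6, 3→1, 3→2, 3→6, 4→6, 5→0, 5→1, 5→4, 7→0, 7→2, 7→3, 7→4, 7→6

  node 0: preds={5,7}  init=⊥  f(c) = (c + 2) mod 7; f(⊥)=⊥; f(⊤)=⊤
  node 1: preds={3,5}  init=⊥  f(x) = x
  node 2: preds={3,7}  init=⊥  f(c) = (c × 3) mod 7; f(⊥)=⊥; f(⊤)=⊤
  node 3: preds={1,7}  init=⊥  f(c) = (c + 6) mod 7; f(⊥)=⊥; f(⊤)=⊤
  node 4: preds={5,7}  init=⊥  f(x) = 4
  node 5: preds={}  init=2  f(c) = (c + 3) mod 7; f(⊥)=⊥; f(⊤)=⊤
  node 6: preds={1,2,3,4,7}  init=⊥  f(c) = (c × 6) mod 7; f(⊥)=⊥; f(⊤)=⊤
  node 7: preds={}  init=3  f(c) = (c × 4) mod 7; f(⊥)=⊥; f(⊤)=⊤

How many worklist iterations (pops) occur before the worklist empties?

12

Worklist (12 pops):
  #1 pop 0: in=⊤ → ⊤ (was ⊥); enqueue []
  #2 pop 1: in=2 → 2 (was ⊥); enqueue []
  #3 pop 2: in=3 → 2 (was ⊥); enqueue []
  #4 pop 3: in=⊤ → ⊤ (was ⊥); enqueue [1,2]
  #5 pop 4: in=⊤ → 4 (was ⊥); enqueue []
  #6 pop 5: in=⊥ → 2 (no change)
  #7 pop 6: in=⊤ → ⊤ (was ⊥); enqueue []
  #8 pop 7: in=⊥ → 3 (no change)
  #9 pop 1: in=⊤ → ⊤ (was 2); enqueue [3,6]
  #10 pop 2: in=⊤ → ⊤ (was 2); enqueue []
  #11 pop 3: in=⊤ → ⊤ (no change)
  #12 pop 6: in=⊤ → ⊤ (no change)

Fixpoint:
  val[0] = ⊤
  val[1] = ⊤
  val[2] = ⊤
  val[3] = ⊤
  val[4] = 4
  val[5] = 2
  val[6] = ⊤
  val[7] = 3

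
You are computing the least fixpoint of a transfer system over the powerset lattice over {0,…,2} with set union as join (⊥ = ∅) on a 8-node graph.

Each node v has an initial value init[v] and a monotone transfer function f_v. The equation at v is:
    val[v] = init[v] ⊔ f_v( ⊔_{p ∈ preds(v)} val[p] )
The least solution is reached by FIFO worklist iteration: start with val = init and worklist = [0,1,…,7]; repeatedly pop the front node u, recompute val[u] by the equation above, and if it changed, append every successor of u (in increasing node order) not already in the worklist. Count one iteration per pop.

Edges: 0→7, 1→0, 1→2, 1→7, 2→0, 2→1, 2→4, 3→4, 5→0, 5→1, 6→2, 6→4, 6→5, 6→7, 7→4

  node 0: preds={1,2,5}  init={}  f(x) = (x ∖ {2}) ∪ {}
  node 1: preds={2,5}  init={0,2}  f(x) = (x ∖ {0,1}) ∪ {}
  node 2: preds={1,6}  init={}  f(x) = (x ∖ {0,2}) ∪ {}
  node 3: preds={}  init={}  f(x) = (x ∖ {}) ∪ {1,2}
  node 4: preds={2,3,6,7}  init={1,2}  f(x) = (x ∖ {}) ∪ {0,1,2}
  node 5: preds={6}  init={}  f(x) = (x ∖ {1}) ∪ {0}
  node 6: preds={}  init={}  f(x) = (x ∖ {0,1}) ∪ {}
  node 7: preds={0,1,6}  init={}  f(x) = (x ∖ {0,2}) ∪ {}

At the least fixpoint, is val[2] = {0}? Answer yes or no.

Worklist (10 pops):
  #1 pop 0: in={0,2} → {0} (was {}); enqueue []
  #2 pop 1: in={} → {0,2} (no change)
  #3 pop 2: in={0,2} → {} (no change)
  #4 pop 3: in={} → {1,2} (was {}); enqueue []
  #5 pop 4: in={1,2} → {0,1,2} (was {1,2}); enqueue []
  #6 pop 5: in={} → {0} (was {}); enqueue [0,1]
  #7 pop 6: in={} → {} (no change)
  #8 pop 7: in={0,2} → {} (no change)
  #9 pop 0: in={0,2} → {0} (no change)
  #10 pop 1: in={0} → {0,2} (no change)

Fixpoint:
  val[0] = {0}
  val[1] = {0,2}
  val[2] = {}
  val[3] = {1,2}
  val[4] = {0,1,2}
  val[5] = {0}
  val[6] = {}
  val[7] = {}

no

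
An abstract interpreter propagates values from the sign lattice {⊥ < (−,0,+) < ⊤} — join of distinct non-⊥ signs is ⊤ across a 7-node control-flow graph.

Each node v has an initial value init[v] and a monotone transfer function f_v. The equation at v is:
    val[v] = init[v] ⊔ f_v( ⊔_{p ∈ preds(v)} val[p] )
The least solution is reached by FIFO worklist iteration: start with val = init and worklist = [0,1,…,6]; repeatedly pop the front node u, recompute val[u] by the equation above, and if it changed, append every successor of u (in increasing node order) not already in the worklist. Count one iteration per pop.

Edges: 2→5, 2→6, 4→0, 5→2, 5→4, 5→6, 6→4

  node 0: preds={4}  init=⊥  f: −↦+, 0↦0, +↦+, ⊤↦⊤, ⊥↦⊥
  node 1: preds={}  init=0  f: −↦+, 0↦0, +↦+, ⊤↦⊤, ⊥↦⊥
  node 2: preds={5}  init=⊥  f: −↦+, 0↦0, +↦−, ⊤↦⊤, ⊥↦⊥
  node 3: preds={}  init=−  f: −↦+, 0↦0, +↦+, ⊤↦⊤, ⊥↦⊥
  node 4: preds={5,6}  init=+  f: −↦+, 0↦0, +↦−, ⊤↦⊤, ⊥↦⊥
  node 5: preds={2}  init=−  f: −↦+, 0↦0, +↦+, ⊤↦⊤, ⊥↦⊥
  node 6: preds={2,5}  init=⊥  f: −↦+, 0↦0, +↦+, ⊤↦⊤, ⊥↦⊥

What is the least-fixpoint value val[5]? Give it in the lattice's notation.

Iteration log — 12 steps:
  step 1. node 0  ⊔preds=+  new=+  old=⊥  +wl: 
  step 2. node 1  ⊔preds=⊥  new=0  stable
  step 3. node 2  ⊔preds=−  new=+  old=⊥  +wl: 
  step 4. node 3  ⊔preds=⊥  new=−  stable
  step 5. node 4  ⊔preds=−  new=+  stable
  step 6. node 5  ⊔preds=+  new=⊤  old=−  +wl: 2,4
  step 7. node 6  ⊔preds=⊤  new=⊤  old=⊥  +wl: 
  step 8. node 2  ⊔preds=⊤  new=⊤  old=+  +wl: 5,6
  step 9. node 4  ⊔preds=⊤  new=⊤  old=+  +wl: 0
  step 10. node 5  ⊔preds=⊤  new=⊤  stable
  step 11. node 6  ⊔preds=⊤  new=⊤  stable
  step 12. node 0  ⊔preds=⊤  new=⊤  old=+  +wl: 

Least fixpoint reached:
  node 0: ⊤
  node 1: 0
  node 2: ⊤
  node 3: −
  node 4: ⊤
  node 5: ⊤
  node 6: ⊤

⊤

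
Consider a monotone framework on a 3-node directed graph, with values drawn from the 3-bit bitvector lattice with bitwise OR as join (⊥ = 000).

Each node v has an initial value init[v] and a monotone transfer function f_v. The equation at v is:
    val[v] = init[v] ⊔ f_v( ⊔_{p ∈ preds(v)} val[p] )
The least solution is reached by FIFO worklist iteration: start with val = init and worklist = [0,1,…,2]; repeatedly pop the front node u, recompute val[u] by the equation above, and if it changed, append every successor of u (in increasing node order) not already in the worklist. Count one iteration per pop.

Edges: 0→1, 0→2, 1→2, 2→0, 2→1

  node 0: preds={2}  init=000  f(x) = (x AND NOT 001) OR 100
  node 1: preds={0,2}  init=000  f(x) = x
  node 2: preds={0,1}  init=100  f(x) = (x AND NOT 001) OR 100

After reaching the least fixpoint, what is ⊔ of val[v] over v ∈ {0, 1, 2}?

Iteration log — 3 steps:
  step 1. node 0  ⊔preds=100  new=100  old=000  +wl: 
  step 2. node 1  ⊔preds=100  new=100  old=000  +wl: 
  step 3. node 2  ⊔preds=100  new=100  stable

Least fixpoint reached:
  node 0: 100
  node 1: 100
  node 2: 100

100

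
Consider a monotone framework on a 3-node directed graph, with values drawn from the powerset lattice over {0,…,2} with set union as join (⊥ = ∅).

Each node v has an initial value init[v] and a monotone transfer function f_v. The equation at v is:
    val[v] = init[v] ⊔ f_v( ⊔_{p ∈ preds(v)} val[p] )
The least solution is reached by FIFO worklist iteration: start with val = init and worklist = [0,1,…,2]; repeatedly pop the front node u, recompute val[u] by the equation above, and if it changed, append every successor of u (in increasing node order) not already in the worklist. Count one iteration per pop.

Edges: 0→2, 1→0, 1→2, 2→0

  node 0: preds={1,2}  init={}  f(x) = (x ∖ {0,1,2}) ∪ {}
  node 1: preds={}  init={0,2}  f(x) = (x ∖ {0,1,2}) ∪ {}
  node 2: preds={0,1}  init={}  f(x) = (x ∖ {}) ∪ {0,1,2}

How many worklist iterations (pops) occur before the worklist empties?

Worklist (4 pops):
  #1 pop 0: in={0,2} → {} (no change)
  #2 pop 1: in={} → {0,2} (no change)
  #3 pop 2: in={0,2} → {0,1,2} (was {}); enqueue [0]
  #4 pop 0: in={0,1,2} → {} (no change)

Fixpoint:
  val[0] = {}
  val[1] = {0,2}
  val[2] = {0,1,2}

4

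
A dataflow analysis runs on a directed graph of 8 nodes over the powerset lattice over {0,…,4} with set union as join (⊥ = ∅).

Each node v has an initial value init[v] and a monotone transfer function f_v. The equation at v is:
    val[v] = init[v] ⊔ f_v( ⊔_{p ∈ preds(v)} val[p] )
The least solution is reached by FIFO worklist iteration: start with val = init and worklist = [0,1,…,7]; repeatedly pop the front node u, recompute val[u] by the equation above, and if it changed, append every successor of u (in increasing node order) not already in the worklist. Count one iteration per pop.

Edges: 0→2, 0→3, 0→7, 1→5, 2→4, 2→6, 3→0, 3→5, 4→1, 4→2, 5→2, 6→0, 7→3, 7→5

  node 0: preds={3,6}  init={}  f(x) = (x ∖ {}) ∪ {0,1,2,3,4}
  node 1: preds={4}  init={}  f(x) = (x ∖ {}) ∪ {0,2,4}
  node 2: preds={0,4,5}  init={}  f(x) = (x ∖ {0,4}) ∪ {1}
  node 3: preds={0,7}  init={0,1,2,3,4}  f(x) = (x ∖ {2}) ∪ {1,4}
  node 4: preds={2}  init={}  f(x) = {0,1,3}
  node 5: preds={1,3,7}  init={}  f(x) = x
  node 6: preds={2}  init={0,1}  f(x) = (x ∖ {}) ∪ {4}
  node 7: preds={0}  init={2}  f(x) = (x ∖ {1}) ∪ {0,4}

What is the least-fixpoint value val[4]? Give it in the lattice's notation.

{0,1,3}

Worklist (13 pops):
  #1 pop 0: in={0,1,2,3,4} → {0,1,2,3,4} (was {}); enqueue []
  #2 pop 1: in={} → {0,2,4} (was {}); enqueue []
  #3 pop 2: in={0,1,2,3,4} → {1,2,3} (was {}); enqueue []
  #4 pop 3: in={0,1,2,3,4} → {0,1,2,3,4} (no change)
  #5 pop 4: in={1,2,3} → {0,1,3} (was {}); enqueue [1,2]
  #6 pop 5: in={0,1,2,3,4} → {0,1,2,3,4} (was {}); enqueue []
  #7 pop 6: in={1,2,3} → {0,1,2,3,4} (was {0,1}); enqueue [0]
  #8 pop 7: in={0,1,2,3,4} → {0,2,3,4} (was {2}); enqueue [3,5]
  #9 pop 1: in={0,1,3} → {0,1,2,3,4} (was {0,2,4}); enqueue []
  #10 pop 2: in={0,1,2,3,4} → {1,2,3} (no change)
  #11 pop 0: in={0,1,2,3,4} → {0,1,2,3,4} (no change)
  #12 pop 3: in={0,1,2,3,4} → {0,1,2,3,4} (no change)
  #13 pop 5: in={0,1,2,3,4} → {0,1,2,3,4} (no change)

Fixpoint:
  val[0] = {0,1,2,3,4}
  val[1] = {0,1,2,3,4}
  val[2] = {1,2,3}
  val[3] = {0,1,2,3,4}
  val[4] = {0,1,3}
  val[5] = {0,1,2,3,4}
  val[6] = {0,1,2,3,4}
  val[7] = {0,2,3,4}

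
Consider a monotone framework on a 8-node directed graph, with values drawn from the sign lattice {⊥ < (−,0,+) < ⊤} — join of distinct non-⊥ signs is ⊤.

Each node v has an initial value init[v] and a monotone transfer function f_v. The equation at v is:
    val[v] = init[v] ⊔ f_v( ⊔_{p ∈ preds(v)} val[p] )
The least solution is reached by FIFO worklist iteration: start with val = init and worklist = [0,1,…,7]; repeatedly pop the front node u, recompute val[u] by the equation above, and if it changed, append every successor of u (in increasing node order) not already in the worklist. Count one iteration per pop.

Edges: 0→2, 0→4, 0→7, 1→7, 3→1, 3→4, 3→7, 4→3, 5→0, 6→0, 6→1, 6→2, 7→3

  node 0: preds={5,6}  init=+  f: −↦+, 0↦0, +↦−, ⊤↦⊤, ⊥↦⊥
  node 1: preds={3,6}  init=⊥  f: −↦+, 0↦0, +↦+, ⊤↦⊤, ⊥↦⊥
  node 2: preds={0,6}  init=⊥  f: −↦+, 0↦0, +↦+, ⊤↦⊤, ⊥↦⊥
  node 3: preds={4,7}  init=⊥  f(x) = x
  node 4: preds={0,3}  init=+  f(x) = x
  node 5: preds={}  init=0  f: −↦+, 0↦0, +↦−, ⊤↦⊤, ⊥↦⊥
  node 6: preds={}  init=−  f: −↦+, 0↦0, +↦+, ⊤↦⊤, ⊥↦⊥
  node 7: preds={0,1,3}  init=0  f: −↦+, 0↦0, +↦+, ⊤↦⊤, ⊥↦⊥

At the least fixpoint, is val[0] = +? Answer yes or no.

no

Iteration log — 11 steps:
  step 1. node 0  ⊔preds=⊤  new=⊤  old=+  +wl: 
  step 2. node 1  ⊔preds=−  new=+  old=⊥  +wl: 
  step 3. node 2  ⊔preds=⊤  new=⊤  old=⊥  +wl: 
  step 4. node 3  ⊔preds=⊤  new=⊤  old=⊥  +wl: 1
  step 5. node 4  ⊔preds=⊤  new=⊤  old=+  +wl: 3
  step 6. node 5  ⊔preds=⊥  new=0  stable
  step 7. node 6  ⊔preds=⊥  new=−  stable
  step 8. node 7  ⊔preds=⊤  new=⊤  old=0  +wl: 
  step 9. node 1  ⊔preds=⊤  new=⊤  old=+  +wl: 7
  step 10. node 3  ⊔preds=⊤  new=⊤  stable
  step 11. node 7  ⊔preds=⊤  new=⊤  stable

Least fixpoint reached:
  node 0: ⊤
  node 1: ⊤
  node 2: ⊤
  node 3: ⊤
  node 4: ⊤
  node 5: 0
  node 6: −
  node 7: ⊤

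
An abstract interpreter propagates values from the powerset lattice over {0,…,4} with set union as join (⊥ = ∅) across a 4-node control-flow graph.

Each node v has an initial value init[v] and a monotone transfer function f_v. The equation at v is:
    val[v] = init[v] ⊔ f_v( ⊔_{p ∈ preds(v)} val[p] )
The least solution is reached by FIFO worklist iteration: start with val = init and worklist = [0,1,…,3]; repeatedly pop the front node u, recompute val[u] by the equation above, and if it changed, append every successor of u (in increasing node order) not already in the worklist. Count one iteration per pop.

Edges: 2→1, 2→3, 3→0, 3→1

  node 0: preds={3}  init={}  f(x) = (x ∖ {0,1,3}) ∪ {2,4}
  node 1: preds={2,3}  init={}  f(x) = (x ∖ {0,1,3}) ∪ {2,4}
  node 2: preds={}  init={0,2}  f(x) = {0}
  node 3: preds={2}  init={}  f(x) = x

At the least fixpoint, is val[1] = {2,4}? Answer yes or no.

Trace (6 dequeues):
  [1] u=0 | in {} | out {2,4} | prev {} | push {}
  [2] u=1 | in {0,2} | out {2,4} | prev {} | push {}
  [3] u=2 | in {} | out {0,2} | ==
  [4] u=3 | in {0,2} | out {0,2} | prev {} | push {0,1}
  [5] u=0 | in {0,2} | out {2,4} | ==
  [6] u=1 | in {0,2} | out {2,4} | ==

Converged values:
  [0] {2,4}
  [1] {2,4}
  [2] {0,2}
  [3] {0,2}

yes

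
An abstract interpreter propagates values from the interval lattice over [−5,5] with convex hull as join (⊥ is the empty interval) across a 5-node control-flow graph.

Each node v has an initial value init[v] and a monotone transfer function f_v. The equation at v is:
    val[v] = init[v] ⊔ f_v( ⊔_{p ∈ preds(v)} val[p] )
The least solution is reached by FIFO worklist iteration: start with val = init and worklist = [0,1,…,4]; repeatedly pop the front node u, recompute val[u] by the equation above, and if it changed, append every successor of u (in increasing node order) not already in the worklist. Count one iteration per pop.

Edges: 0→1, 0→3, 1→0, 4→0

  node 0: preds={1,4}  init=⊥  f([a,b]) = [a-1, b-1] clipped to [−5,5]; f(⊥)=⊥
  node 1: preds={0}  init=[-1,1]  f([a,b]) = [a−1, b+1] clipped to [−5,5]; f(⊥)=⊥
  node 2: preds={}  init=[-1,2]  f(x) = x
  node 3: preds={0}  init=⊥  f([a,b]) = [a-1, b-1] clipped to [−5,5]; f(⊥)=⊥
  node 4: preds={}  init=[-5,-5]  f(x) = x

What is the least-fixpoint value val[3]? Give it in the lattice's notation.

Trace (6 dequeues):
  [1] u=0 | in [-5,1] | out [-5,0] | prev ⊥ | push {}
  [2] u=1 | in [-5,0] | out [-5,1] | prev [-1,1] | push {0}
  [3] u=2 | in ⊥ | out [-1,2] | ==
  [4] u=3 | in [-5,0] | out [-5,-1] | prev ⊥ | push {}
  [5] u=4 | in ⊥ | out [-5,-5] | ==
  [6] u=0 | in [-5,1] | out [-5,0] | ==

Converged values:
  [0] [-5,0]
  [1] [-5,1]
  [2] [-1,2]
  [3] [-5,-1]
  [4] [-5,-5]

[-5,-1]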